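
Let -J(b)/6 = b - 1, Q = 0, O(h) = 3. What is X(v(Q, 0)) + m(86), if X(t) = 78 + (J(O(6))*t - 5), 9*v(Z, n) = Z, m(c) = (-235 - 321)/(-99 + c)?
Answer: 1505/13 ≈ 115.77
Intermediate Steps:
m(c) = -556/(-99 + c)
v(Z, n) = Z/9
J(b) = 6 - 6*b (J(b) = -6*(b - 1) = -6*(-1 + b) = 6 - 6*b)
X(t) = 73 - 12*t (X(t) = 78 + ((6 - 6*3)*t - 5) = 78 + ((6 - 18)*t - 5) = 78 + (-12*t - 5) = 78 + (-5 - 12*t) = 73 - 12*t)
X(v(Q, 0)) + m(86) = (73 - 4*0/3) - 556/(-99 + 86) = (73 - 12*0) - 556/(-13) = (73 + 0) - 556*(-1/13) = 73 + 556/13 = 1505/13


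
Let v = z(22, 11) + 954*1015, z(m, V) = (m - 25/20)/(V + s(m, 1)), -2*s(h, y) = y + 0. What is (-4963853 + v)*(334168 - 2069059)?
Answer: 97045594272731/14 ≈ 6.9318e+12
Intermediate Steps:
s(h, y) = -y/2 (s(h, y) = -(y + 0)/2 = -y/2)
z(m, V) = (-5/4 + m)/(-½ + V) (z(m, V) = (m - 25/20)/(V - ½*1) = (m - 25*1/20)/(V - ½) = (m - 5/4)/(-½ + V) = (-5/4 + m)/(-½ + V))
v = 40669103/42 (v = (-5 + 4*22)/(2*(-1 + 2*11)) + 954*1015 = (-5 + 88)/(2*(-1 + 22)) + 968310 = (½)*83/21 + 968310 = (½)*(1/21)*83 + 968310 = 83/42 + 968310 = 40669103/42 ≈ 9.6831e+5)
(-4963853 + v)*(334168 - 2069059) = (-4963853 + 40669103/42)*(334168 - 2069059) = -167812723/42*(-1734891) = 97045594272731/14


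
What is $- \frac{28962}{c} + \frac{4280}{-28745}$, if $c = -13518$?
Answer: $\frac{8607285}{4317499} \approx 1.9936$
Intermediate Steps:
$- \frac{28962}{c} + \frac{4280}{-28745} = - \frac{28962}{-13518} + \frac{4280}{-28745} = \left(-28962\right) \left(- \frac{1}{13518}\right) + 4280 \left(- \frac{1}{28745}\right) = \frac{1609}{751} - \frac{856}{5749} = \frac{8607285}{4317499}$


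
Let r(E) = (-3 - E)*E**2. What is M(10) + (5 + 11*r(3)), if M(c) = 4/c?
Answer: -2943/5 ≈ -588.60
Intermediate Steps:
r(E) = E**2*(-3 - E)
M(10) + (5 + 11*r(3)) = 4/10 + (5 + 11*(3**2*(-3 - 1*3))) = 4*(1/10) + (5 + 11*(9*(-3 - 3))) = 2/5 + (5 + 11*(9*(-6))) = 2/5 + (5 + 11*(-54)) = 2/5 + (5 - 594) = 2/5 - 589 = -2943/5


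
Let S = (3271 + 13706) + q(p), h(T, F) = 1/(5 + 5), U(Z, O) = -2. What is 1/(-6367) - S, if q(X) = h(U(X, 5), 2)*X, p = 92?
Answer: -540755682/31835 ≈ -16986.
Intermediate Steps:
h(T, F) = ⅒ (h(T, F) = 1/10 = ⅒)
q(X) = X/10
S = 84931/5 (S = (3271 + 13706) + (⅒)*92 = 16977 + 46/5 = 84931/5 ≈ 16986.)
1/(-6367) - S = 1/(-6367) - 1*84931/5 = -1/6367 - 84931/5 = -540755682/31835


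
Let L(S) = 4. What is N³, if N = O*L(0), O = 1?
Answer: 64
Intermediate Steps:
N = 4 (N = 1*4 = 4)
N³ = 4³ = 64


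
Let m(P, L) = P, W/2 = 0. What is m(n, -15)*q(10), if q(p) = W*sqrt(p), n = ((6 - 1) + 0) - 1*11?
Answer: 0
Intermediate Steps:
n = -6 (n = (5 + 0) - 11 = 5 - 11 = -6)
W = 0 (W = 2*0 = 0)
q(p) = 0 (q(p) = 0*sqrt(p) = 0)
m(n, -15)*q(10) = -6*0 = 0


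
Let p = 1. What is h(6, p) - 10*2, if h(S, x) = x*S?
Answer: -14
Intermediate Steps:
h(S, x) = S*x
h(6, p) - 10*2 = 6*1 - 10*2 = 6 - 20 = -14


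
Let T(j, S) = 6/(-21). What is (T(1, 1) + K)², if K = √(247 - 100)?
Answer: 7207/49 - 4*√3 ≈ 140.15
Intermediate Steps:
T(j, S) = -2/7 (T(j, S) = 6*(-1/21) = -2/7)
K = 7*√3 (K = √147 = 7*√3 ≈ 12.124)
(T(1, 1) + K)² = (-2/7 + 7*√3)²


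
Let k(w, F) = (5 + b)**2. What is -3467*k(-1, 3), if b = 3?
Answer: -221888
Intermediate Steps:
k(w, F) = 64 (k(w, F) = (5 + 3)**2 = 8**2 = 64)
-3467*k(-1, 3) = -3467*64 = -221888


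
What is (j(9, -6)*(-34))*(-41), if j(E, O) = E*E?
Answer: 112914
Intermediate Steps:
j(E, O) = E²
(j(9, -6)*(-34))*(-41) = (9²*(-34))*(-41) = (81*(-34))*(-41) = -2754*(-41) = 112914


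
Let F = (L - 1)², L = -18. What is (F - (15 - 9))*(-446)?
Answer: -158330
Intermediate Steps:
F = 361 (F = (-18 - 1)² = (-19)² = 361)
(F - (15 - 9))*(-446) = (361 - (15 - 9))*(-446) = (361 - 1*6)*(-446) = (361 - 6)*(-446) = 355*(-446) = -158330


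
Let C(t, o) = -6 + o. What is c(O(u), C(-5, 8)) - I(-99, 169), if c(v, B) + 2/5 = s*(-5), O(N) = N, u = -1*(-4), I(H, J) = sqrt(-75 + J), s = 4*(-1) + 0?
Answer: 98/5 - sqrt(94) ≈ 9.9046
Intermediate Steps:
s = -4 (s = -4 + 0 = -4)
u = 4
c(v, B) = 98/5 (c(v, B) = -2/5 - 4*(-5) = -2/5 + 20 = 98/5)
c(O(u), C(-5, 8)) - I(-99, 169) = 98/5 - sqrt(-75 + 169) = 98/5 - sqrt(94)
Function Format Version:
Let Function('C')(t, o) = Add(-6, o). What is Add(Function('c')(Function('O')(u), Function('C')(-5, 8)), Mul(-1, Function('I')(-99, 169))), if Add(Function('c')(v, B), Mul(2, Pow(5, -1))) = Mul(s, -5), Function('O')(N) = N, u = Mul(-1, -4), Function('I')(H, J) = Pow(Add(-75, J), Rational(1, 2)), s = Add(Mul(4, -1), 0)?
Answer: Add(Rational(98, 5), Mul(-1, Pow(94, Rational(1, 2)))) ≈ 9.9046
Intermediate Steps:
s = -4 (s = Add(-4, 0) = -4)
u = 4
Function('c')(v, B) = Rational(98, 5) (Function('c')(v, B) = Add(Rational(-2, 5), Mul(-4, -5)) = Add(Rational(-2, 5), 20) = Rational(98, 5))
Add(Function('c')(Function('O')(u), Function('C')(-5, 8)), Mul(-1, Function('I')(-99, 169))) = Add(Rational(98, 5), Mul(-1, Pow(Add(-75, 169), Rational(1, 2)))) = Add(Rational(98, 5), Mul(-1, Pow(94, Rational(1, 2))))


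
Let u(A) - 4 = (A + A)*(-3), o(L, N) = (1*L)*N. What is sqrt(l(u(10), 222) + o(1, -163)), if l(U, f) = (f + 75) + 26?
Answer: 4*sqrt(10) ≈ 12.649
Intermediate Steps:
o(L, N) = L*N
u(A) = 4 - 6*A (u(A) = 4 + (A + A)*(-3) = 4 + (2*A)*(-3) = 4 - 6*A)
l(U, f) = 101 + f (l(U, f) = (75 + f) + 26 = 101 + f)
sqrt(l(u(10), 222) + o(1, -163)) = sqrt((101 + 222) + 1*(-163)) = sqrt(323 - 163) = sqrt(160) = 4*sqrt(10)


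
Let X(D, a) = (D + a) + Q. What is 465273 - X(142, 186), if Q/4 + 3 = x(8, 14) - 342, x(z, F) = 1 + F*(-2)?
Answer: 466433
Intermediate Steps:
x(z, F) = 1 - 2*F
Q = -1488 (Q = -12 + 4*((1 - 2*14) - 342) = -12 + 4*((1 - 28) - 342) = -12 + 4*(-27 - 342) = -12 + 4*(-369) = -12 - 1476 = -1488)
X(D, a) = -1488 + D + a (X(D, a) = (D + a) - 1488 = -1488 + D + a)
465273 - X(142, 186) = 465273 - (-1488 + 142 + 186) = 465273 - 1*(-1160) = 465273 + 1160 = 466433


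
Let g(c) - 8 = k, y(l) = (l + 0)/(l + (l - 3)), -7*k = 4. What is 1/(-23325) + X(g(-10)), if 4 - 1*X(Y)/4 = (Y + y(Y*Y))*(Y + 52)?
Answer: -11256537402989/6012928425 ≈ -1872.1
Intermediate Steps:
k = -4/7 (k = -1/7*4 = -4/7 ≈ -0.57143)
y(l) = l/(-3 + 2*l) (y(l) = l/(l + (-3 + l)) = l/(-3 + 2*l))
g(c) = 52/7 (g(c) = 8 - 4/7 = 52/7)
X(Y) = 16 - 4*(52 + Y)*(Y + Y**2/(-3 + 2*Y**2)) (X(Y) = 16 - 4*(Y + (Y*Y)/(-3 + 2*(Y*Y)))*(Y + 52) = 16 - 4*(Y + Y**2/(-3 + 2*Y**2))*(52 + Y) = 16 - 4*(52 + Y)*(Y + Y**2/(-3 + 2*Y**2)))
1/(-23325) + X(g(-10)) = 1/(-23325) + 4*(-12 - 105*(52/7)**3 - 41*(52/7)**2 - 2*(52/7)**4 + 156*(52/7))/(-3 + 2*(52/7)**2) = -1/23325 + 4*(-12 - 105*140608/343 - 41*2704/49 - 2*7311616/2401 + 8112/7)/(-3 + 2*(2704/49)) = -1/23325 + 4*(-12 - 2109120/49 - 110864/49 - 14623232/2401 + 8112/7)/(-3 + 5408/49) = -1/23325 + 4*(-120648844/2401)/(5261/49) = -1/23325 + 4*(49/5261)*(-120648844/2401) = -1/23325 - 482595376/257789 = -11256537402989/6012928425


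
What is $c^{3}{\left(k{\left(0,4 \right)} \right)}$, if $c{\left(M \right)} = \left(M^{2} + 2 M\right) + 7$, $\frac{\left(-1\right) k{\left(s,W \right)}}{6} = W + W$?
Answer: $10867288375$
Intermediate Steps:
$k{\left(s,W \right)} = - 12 W$ ($k{\left(s,W \right)} = - 6 \left(W + W\right) = - 6 \cdot 2 W = - 12 W$)
$c{\left(M \right)} = 7 + M^{2} + 2 M$
$c^{3}{\left(k{\left(0,4 \right)} \right)} = \left(7 + \left(\left(-12\right) 4\right)^{2} + 2 \left(\left(-12\right) 4\right)\right)^{3} = \left(7 + \left(-48\right)^{2} + 2 \left(-48\right)\right)^{3} = \left(7 + 2304 - 96\right)^{3} = 2215^{3} = 10867288375$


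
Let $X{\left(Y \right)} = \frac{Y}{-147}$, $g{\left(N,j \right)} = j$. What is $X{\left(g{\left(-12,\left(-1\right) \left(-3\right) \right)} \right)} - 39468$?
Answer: $- \frac{1933933}{49} \approx -39468.0$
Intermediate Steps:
$X{\left(Y \right)} = - \frac{Y}{147}$ ($X{\left(Y \right)} = Y \left(- \frac{1}{147}\right) = - \frac{Y}{147}$)
$X{\left(g{\left(-12,\left(-1\right) \left(-3\right) \right)} \right)} - 39468 = - \frac{\left(-1\right) \left(-3\right)}{147} - 39468 = \left(- \frac{1}{147}\right) 3 - 39468 = - \frac{1}{49} - 39468 = - \frac{1933933}{49}$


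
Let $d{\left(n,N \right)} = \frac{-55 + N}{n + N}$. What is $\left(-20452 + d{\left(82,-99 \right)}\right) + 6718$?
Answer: $- \frac{233324}{17} \approx -13725.0$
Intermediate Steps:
$d{\left(n,N \right)} = \frac{-55 + N}{N + n}$
$\left(-20452 + d{\left(82,-99 \right)}\right) + 6718 = \left(-20452 + \frac{-55 - 99}{-99 + 82}\right) + 6718 = \left(-20452 + \frac{1}{-17} \left(-154\right)\right) + 6718 = \left(-20452 - - \frac{154}{17}\right) + 6718 = \left(-20452 + \frac{154}{17}\right) + 6718 = - \frac{347530}{17} + 6718 = - \frac{233324}{17}$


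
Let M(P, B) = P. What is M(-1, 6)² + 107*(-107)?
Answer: -11448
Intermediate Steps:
M(-1, 6)² + 107*(-107) = (-1)² + 107*(-107) = 1 - 11449 = -11448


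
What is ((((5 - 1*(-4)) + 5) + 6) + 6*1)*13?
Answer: 338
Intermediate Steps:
((((5 - 1*(-4)) + 5) + 6) + 6*1)*13 = ((((5 + 4) + 5) + 6) + 6)*13 = (((9 + 5) + 6) + 6)*13 = ((14 + 6) + 6)*13 = (20 + 6)*13 = 26*13 = 338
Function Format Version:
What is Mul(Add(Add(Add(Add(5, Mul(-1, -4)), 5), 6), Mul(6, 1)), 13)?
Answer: 338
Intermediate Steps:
Mul(Add(Add(Add(Add(5, Mul(-1, -4)), 5), 6), Mul(6, 1)), 13) = Mul(Add(Add(Add(Add(5, 4), 5), 6), 6), 13) = Mul(Add(Add(Add(9, 5), 6), 6), 13) = Mul(Add(Add(14, 6), 6), 13) = Mul(Add(20, 6), 13) = Mul(26, 13) = 338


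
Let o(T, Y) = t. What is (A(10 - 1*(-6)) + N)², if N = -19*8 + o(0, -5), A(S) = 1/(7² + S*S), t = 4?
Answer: 2037529321/93025 ≈ 21903.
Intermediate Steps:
o(T, Y) = 4
A(S) = 1/(49 + S²)
N = -148 (N = -19*8 + 4 = -152 + 4 = -148)
(A(10 - 1*(-6)) + N)² = (1/(49 + (10 - 1*(-6))²) - 148)² = (1/(49 + (10 + 6)²) - 148)² = (1/(49 + 16²) - 148)² = (1/(49 + 256) - 148)² = (1/305 - 148)² = (-45139/305)² = 2037529321/93025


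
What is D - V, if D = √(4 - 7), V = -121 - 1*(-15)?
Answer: 106 + I*√3 ≈ 106.0 + 1.732*I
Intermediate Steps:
V = -106 (V = -121 + 15 = -106)
D = I*√3 (D = √(-3) = I*√3 ≈ 1.732*I)
D - V = I*√3 - 1*(-106) = I*√3 + 106 = 106 + I*√3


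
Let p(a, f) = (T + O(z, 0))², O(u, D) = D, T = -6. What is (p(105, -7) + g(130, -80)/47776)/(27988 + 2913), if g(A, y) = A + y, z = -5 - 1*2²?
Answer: 859993/738163088 ≈ 0.0011650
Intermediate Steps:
z = -9 (z = -5 - 1*4 = -5 - 4 = -9)
p(a, f) = 36 (p(a, f) = (-6 + 0)² = (-6)² = 36)
(p(105, -7) + g(130, -80)/47776)/(27988 + 2913) = (36 + (130 - 80)/47776)/(27988 + 2913) = (36 + 50*(1/47776))/30901 = (36 + 25/23888)*(1/30901) = (859993/23888)*(1/30901) = 859993/738163088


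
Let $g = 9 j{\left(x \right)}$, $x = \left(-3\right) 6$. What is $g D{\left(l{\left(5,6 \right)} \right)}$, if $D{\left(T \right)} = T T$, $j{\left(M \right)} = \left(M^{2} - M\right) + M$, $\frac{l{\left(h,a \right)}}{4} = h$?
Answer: $1166400$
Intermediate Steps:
$l{\left(h,a \right)} = 4 h$
$x = -18$
$j{\left(M \right)} = M^{2}$
$D{\left(T \right)} = T^{2}$
$g = 2916$ ($g = 9 \left(-18\right)^{2} = 9 \cdot 324 = 2916$)
$g D{\left(l{\left(5,6 \right)} \right)} = 2916 \left(4 \cdot 5\right)^{2} = 2916 \cdot 20^{2} = 2916 \cdot 400 = 1166400$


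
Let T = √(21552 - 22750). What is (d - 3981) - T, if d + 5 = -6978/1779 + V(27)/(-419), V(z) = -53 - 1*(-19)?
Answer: -991343894/248467 - I*√1198 ≈ -3989.8 - 34.612*I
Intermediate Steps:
T = I*√1198 (T = √(-1198) = I*√1198 ≈ 34.612*I)
V(z) = -34 (V(z) = -53 + 19 = -34)
d = -2196767/248467 (d = -5 + (-6978/1779 - 34/(-419)) = -5 + (-6978*1/1779 - 34*(-1/419)) = -5 + (-2326/593 + 34/419) = -5 - 954432/248467 = -2196767/248467 ≈ -8.8413)
(d - 3981) - T = (-2196767/248467 - 3981) - I*√1198 = -991343894/248467 - I*√1198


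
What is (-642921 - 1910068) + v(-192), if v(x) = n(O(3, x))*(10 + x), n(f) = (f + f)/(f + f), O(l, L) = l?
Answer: -2553171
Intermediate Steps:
n(f) = 1 (n(f) = (2*f)/((2*f)) = (2*f)*(1/(2*f)) = 1)
v(x) = 10 + x (v(x) = 1*(10 + x) = 10 + x)
(-642921 - 1910068) + v(-192) = (-642921 - 1910068) + (10 - 192) = -2552989 - 182 = -2553171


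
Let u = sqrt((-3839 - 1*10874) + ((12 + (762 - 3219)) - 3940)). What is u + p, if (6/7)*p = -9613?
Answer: -67291/6 + I*sqrt(21098) ≈ -11215.0 + 145.25*I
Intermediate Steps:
p = -67291/6 (p = (7/6)*(-9613) = -67291/6 ≈ -11215.)
u = I*sqrt(21098) (u = sqrt((-3839 - 10874) + ((12 - 2457) - 3940)) = sqrt(-14713 + (-2445 - 3940)) = sqrt(-14713 - 6385) = sqrt(-21098) = I*sqrt(21098) ≈ 145.25*I)
u + p = I*sqrt(21098) - 67291/6 = -67291/6 + I*sqrt(21098)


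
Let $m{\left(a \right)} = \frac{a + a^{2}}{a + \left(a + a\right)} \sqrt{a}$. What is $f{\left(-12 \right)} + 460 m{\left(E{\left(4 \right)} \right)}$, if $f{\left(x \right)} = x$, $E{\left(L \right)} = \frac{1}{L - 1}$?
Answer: $-12 + \frac{1840 \sqrt{3}}{27} \approx 106.04$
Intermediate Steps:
$E{\left(L \right)} = \frac{1}{-1 + L}$
$m{\left(a \right)} = \frac{a + a^{2}}{3 \sqrt{a}}$ ($m{\left(a \right)} = \frac{a + a^{2}}{a + 2 a} \sqrt{a} = \frac{a + a^{2}}{3 a} \sqrt{a} = \frac{a + a^{2}}{3 \sqrt{a}}$)
$f{\left(-12 \right)} + 460 m{\left(E{\left(4 \right)} \right)} = -12 + 460 \frac{\sqrt{\frac{1}{-1 + 4}} \left(1 + \frac{1}{-1 + 4}\right)}{3} = -12 + 460 \frac{\sqrt{\frac{1}{3}} \left(1 + \frac{1}{3}\right)}{3} = -12 + 460 \frac{1 + \frac{1}{3}}{3 \sqrt{3}} = -12 + 460 \cdot \frac{1}{3} \frac{\sqrt{3}}{3} \cdot \frac{4}{3} = -12 + 460 \frac{4 \sqrt{3}}{27} = -12 + \frac{1840 \sqrt{3}}{27}$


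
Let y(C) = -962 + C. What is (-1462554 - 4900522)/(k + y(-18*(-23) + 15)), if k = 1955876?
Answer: -6363076/1955343 ≈ -3.2542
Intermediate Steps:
(-1462554 - 4900522)/(k + y(-18*(-23) + 15)) = (-1462554 - 4900522)/(1955876 + (-962 + (-18*(-23) + 15))) = -6363076/(1955876 + (-962 + (414 + 15))) = -6363076/(1955876 + (-962 + 429)) = -6363076/(1955876 - 533) = -6363076/1955343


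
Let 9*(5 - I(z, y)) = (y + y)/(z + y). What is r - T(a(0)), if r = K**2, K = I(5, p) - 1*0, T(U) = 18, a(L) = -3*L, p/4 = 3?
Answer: 14191/2601 ≈ 5.4560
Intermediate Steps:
p = 12 (p = 4*3 = 12)
I(z, y) = 5 - 2*y/(9*(y + z)) (I(z, y) = 5 - (y + y)/(9*(z + y)) = 5 - 2*y/(9*(y + z)))
K = 247/51 (K = (5*5 + (43/9)*12)/(12 + 5) - 1*0 = (25 + 172/3)/17 + 0 = (1/17)*(247/3) + 0 = 247/51 + 0 = 247/51 ≈ 4.8431)
r = 61009/2601 (r = (247/51)**2 = 61009/2601 ≈ 23.456)
r - T(a(0)) = 61009/2601 - 1*18 = 61009/2601 - 18 = 14191/2601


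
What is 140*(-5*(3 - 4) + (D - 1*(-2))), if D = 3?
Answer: 1400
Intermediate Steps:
140*(-5*(3 - 4) + (D - 1*(-2))) = 140*(-5*(3 - 4) + (3 - 1*(-2))) = 140*(-5*(-1) + (3 + 2)) = 140*(5 + 5) = 140*10 = 1400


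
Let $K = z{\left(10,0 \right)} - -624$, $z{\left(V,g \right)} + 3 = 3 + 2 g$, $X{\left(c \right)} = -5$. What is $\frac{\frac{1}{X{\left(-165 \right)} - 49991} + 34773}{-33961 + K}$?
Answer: $- \frac{1738510907}{1666716652} \approx -1.0431$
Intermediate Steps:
$z{\left(V,g \right)} = 2 g$ ($z{\left(V,g \right)} = -3 + \left(3 + 2 g\right) = 2 g$)
$K = 624$ ($K = 2 \cdot 0 - -624 = 0 + 624 = 624$)
$\frac{\frac{1}{X{\left(-165 \right)} - 49991} + 34773}{-33961 + K} = \frac{\frac{1}{-5 - 49991} + 34773}{-33961 + 624} = \frac{\frac{1}{-49996} + 34773}{-33337} = \left(- \frac{1}{49996} + 34773\right) \left(- \frac{1}{33337}\right) = \frac{1738510907}{49996} \left(- \frac{1}{33337}\right) = - \frac{1738510907}{1666716652}$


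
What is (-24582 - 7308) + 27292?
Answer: -4598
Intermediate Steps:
(-24582 - 7308) + 27292 = -31890 + 27292 = -4598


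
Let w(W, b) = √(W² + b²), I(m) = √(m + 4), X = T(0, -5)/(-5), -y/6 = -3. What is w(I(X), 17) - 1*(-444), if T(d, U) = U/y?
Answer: 444 + 5*√422/6 ≈ 461.12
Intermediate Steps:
y = 18 (y = -6*(-3) = 18)
T(d, U) = U/18
X = 1/18 (X = ((1/18)*(-5))/(-5) = -5/18*(-⅕) = 1/18 ≈ 0.055556)
I(m) = √(4 + m)
w(I(X), 17) - 1*(-444) = √((√(4 + 1/18))² + 17²) - 1*(-444) = √((√(73/18))² + 289) + 444 = √((√146/6)² + 289) + 444 = √(73/18 + 289) + 444 = √(5275/18) + 444 = 5*√422/6 + 444 = 444 + 5*√422/6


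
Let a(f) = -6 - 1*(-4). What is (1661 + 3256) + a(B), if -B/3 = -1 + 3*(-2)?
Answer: 4915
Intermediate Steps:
B = 21 (B = -3*(-1 + 3*(-2)) = -3*(-1 - 6) = -3*(-7) = 21)
a(f) = -2 (a(f) = -6 + 4 = -2)
(1661 + 3256) + a(B) = (1661 + 3256) - 2 = 4917 - 2 = 4915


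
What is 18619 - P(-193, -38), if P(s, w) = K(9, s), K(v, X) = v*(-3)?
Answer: 18646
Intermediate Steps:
K(v, X) = -3*v
P(s, w) = -27 (P(s, w) = -3*9 = -27)
18619 - P(-193, -38) = 18619 - 1*(-27) = 18619 + 27 = 18646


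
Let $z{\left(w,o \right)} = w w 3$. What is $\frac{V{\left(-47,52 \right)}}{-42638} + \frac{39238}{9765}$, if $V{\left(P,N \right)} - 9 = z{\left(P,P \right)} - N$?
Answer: $\frac{804368542}{208180035} \approx 3.8638$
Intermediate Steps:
$z{\left(w,o \right)} = 3 w^{2}$ ($z{\left(w,o \right)} = w^{2} \cdot 3 = 3 w^{2}$)
$V{\left(P,N \right)} = 9 - N + 3 P^{2}$ ($V{\left(P,N \right)} = 9 - \left(N - 3 P^{2}\right) = 9 - N + 3 P^{2}$)
$\frac{V{\left(-47,52 \right)}}{-42638} + \frac{39238}{9765} = \frac{9 - 52 + 3 \left(-47\right)^{2}}{-42638} + \frac{39238}{9765} = \left(9 - 52 + 3 \cdot 2209\right) \left(- \frac{1}{42638}\right) + 39238 \cdot \frac{1}{9765} = \left(9 - 52 + 6627\right) \left(- \frac{1}{42638}\right) + \frac{39238}{9765} = 6584 \left(- \frac{1}{42638}\right) + \frac{39238}{9765} = - \frac{3292}{21319} + \frac{39238}{9765} = \frac{804368542}{208180035}$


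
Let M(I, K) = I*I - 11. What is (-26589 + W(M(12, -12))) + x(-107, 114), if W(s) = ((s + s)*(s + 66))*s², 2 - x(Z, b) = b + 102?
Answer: 936322723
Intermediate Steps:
x(Z, b) = -100 - b (x(Z, b) = 2 - (b + 102) = 2 - (102 + b) = 2 + (-102 - b) = -100 - b)
M(I, K) = -11 + I² (M(I, K) = I² - 11 = -11 + I²)
W(s) = 2*s³*(66 + s) (W(s) = ((2*s)*(66 + s))*s² = (2*s*(66 + s))*s² = 2*s³*(66 + s))
(-26589 + W(M(12, -12))) + x(-107, 114) = (-26589 + 2*(-11 + 12²)³*(66 + (-11 + 12²))) + (-100 - 1*114) = (-26589 + 2*(-11 + 144)³*(66 + (-11 + 144))) + (-100 - 114) = (-26589 + 2*133³*(66 + 133)) - 214 = (-26589 + 2*2352637*199) - 214 = (-26589 + 936349526) - 214 = 936322937 - 214 = 936322723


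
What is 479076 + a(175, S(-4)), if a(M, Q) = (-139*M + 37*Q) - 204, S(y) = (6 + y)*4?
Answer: 454843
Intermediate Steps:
S(y) = 24 + 4*y
a(M, Q) = -204 - 139*M + 37*Q
479076 + a(175, S(-4)) = 479076 + (-204 - 139*175 + 37*(24 + 4*(-4))) = 479076 + (-204 - 24325 + 37*(24 - 16)) = 479076 + (-204 - 24325 + 37*8) = 479076 + (-204 - 24325 + 296) = 479076 - 24233 = 454843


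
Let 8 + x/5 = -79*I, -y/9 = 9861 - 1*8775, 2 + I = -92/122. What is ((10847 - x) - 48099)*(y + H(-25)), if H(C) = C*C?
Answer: 21374735508/61 ≈ 3.5041e+8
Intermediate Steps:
I = -168/61 (I = -2 - 92/122 = -2 - 92*1/122 = -2 - 46/61 = -168/61 ≈ -2.7541)
H(C) = C**2
y = -9774 (y = -9*(9861 - 1*8775) = -9*(9861 - 8775) = -9*1086 = -9774)
x = 63920/61 (x = -40 + 5*(-79*(-168/61)) = -40 + 5*(13272/61) = -40 + 66360/61 = 63920/61 ≈ 1047.9)
((10847 - x) - 48099)*(y + H(-25)) = ((10847 - 1*63920/61) - 48099)*(-9774 + (-25)**2) = ((10847 - 63920/61) - 48099)*(-9774 + 625) = (597747/61 - 48099)*(-9149) = -2336292/61*(-9149) = 21374735508/61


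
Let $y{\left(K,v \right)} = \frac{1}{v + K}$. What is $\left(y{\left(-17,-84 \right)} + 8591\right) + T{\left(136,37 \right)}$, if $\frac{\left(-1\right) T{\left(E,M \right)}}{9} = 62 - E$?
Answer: $\frac{934956}{101} \approx 9257.0$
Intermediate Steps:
$T{\left(E,M \right)} = -558 + 9 E$ ($T{\left(E,M \right)} = - 9 \left(62 - E\right) = -558 + 9 E$)
$y{\left(K,v \right)} = \frac{1}{K + v}$
$\left(y{\left(-17,-84 \right)} + 8591\right) + T{\left(136,37 \right)} = \left(\frac{1}{-17 - 84} + 8591\right) + \left(-558 + 9 \cdot 136\right) = \left(\frac{1}{-101} + 8591\right) + \left(-558 + 1224\right) = \left(- \frac{1}{101} + 8591\right) + 666 = \frac{867690}{101} + 666 = \frac{934956}{101}$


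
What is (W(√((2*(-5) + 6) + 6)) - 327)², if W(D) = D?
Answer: (327 - √2)² ≈ 1.0601e+5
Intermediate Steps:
(W(√((2*(-5) + 6) + 6)) - 327)² = (√((2*(-5) + 6) + 6) - 327)² = (√((-10 + 6) + 6) - 327)² = (√(-4 + 6) - 327)² = (√2 - 327)² = (-327 + √2)²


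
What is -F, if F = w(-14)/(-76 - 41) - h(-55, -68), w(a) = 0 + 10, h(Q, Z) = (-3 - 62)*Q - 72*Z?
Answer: 991117/117 ≈ 8471.1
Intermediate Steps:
h(Q, Z) = -72*Z - 65*Q (h(Q, Z) = -65*Q - 72*Z = -72*Z - 65*Q)
w(a) = 10
F = -991117/117 (F = 10/(-76 - 41) - (-72*(-68) - 65*(-55)) = 10/(-117) - (4896 + 3575) = -1/117*10 - 1*8471 = -10/117 - 8471 = -991117/117 ≈ -8471.1)
-F = -1*(-991117/117) = 991117/117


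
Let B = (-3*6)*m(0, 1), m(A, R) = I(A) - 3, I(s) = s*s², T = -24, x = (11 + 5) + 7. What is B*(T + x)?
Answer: -54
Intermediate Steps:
x = 23 (x = 16 + 7 = 23)
I(s) = s³
m(A, R) = -3 + A³ (m(A, R) = A³ - 3 = -3 + A³)
B = 54 (B = (-3*6)*(-3 + 0³) = -18*(-3 + 0) = -18*(-3) = 54)
B*(T + x) = 54*(-24 + 23) = 54*(-1) = -54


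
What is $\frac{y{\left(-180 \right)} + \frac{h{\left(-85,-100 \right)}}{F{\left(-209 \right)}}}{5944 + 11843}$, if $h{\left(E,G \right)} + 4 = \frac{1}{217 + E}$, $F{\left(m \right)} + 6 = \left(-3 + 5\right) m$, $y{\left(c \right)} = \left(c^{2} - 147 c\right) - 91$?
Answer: $\frac{469883417}{142214688} \approx 3.304$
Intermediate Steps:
$y{\left(c \right)} = -91 + c^{2} - 147 c$
$F{\left(m \right)} = -6 + 2 m$ ($F{\left(m \right)} = -6 + \left(-3 + 5\right) m = -6 + 2 m$)
$h{\left(E,G \right)} = -4 + \frac{1}{217 + E}$
$\frac{y{\left(-180 \right)} + \frac{h{\left(-85,-100 \right)}}{F{\left(-209 \right)}}}{5944 + 11843} = \frac{\left(-91 + \left(-180\right)^{2} - -26460\right) + \frac{\frac{1}{217 - 85} \left(-867 - -340\right)}{-6 + 2 \left(-209\right)}}{5944 + 11843} = \frac{\left(-91 + 32400 + 26460\right) + \frac{\frac{1}{132} \left(-867 + 340\right)}{-6 - 418}}{17787} = \left(58769 + \frac{\frac{1}{132} \left(-527\right)}{-424}\right) \frac{1}{17787} = \left(58769 - - \frac{527}{55968}\right) \frac{1}{17787} = \left(58769 + \frac{527}{55968}\right) \frac{1}{17787} = \frac{3289183919}{55968} \cdot \frac{1}{17787} = \frac{469883417}{142214688}$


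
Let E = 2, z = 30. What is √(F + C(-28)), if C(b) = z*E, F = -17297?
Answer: I*√17237 ≈ 131.29*I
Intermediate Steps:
C(b) = 60 (C(b) = 30*2 = 60)
√(F + C(-28)) = √(-17297 + 60) = √(-17237) = I*√17237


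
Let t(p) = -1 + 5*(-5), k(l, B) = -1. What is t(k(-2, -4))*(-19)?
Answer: 494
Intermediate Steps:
t(p) = -26 (t(p) = -1 - 25 = -26)
t(k(-2, -4))*(-19) = -26*(-19) = 494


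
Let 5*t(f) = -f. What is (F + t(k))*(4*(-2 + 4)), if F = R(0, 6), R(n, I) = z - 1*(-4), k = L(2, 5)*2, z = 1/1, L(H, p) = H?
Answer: 168/5 ≈ 33.600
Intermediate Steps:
z = 1
k = 4 (k = 2*2 = 4)
t(f) = -f/5 (t(f) = (-f)/5 = -f/5)
R(n, I) = 5 (R(n, I) = 1 - 1*(-4) = 1 + 4 = 5)
F = 5
(F + t(k))*(4*(-2 + 4)) = (5 - 1/5*4)*(4*(-2 + 4)) = (5 - 4/5)*(4*2) = (21/5)*8 = 168/5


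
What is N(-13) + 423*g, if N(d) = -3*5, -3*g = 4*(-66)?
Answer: 37209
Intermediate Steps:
g = 88 (g = -4*(-66)/3 = -⅓*(-264) = 88)
N(d) = -15
N(-13) + 423*g = -15 + 423*88 = -15 + 37224 = 37209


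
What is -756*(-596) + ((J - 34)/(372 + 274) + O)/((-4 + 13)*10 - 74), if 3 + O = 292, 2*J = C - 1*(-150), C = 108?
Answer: 245123175/544 ≈ 4.5059e+5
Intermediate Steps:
J = 129 (J = (108 - 1*(-150))/2 = (108 + 150)/2 = (½)*258 = 129)
O = 289 (O = -3 + 292 = 289)
-756*(-596) + ((J - 34)/(372 + 274) + O)/((-4 + 13)*10 - 74) = -756*(-596) + ((129 - 34)/(372 + 274) + 289)/((-4 + 13)*10 - 74) = 450576 + (95/646 + 289)/(9*10 - 74) = 450576 + (95*(1/646) + 289)/(90 - 74) = 450576 + (5/34 + 289)/16 = 450576 + (9831/34)*(1/16) = 450576 + 9831/544 = 245123175/544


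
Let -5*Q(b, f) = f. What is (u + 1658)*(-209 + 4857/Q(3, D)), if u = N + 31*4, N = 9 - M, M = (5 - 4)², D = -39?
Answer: 9626620/13 ≈ 7.4051e+5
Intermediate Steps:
M = 1 (M = 1² = 1)
Q(b, f) = -f/5
N = 8 (N = 9 - 1*1 = 9 - 1 = 8)
u = 132 (u = 8 + 31*4 = 8 + 124 = 132)
(u + 1658)*(-209 + 4857/Q(3, D)) = (132 + 1658)*(-209 + 4857/((-⅕*(-39)))) = 1790*(-209 + 4857/(39/5)) = 1790*(-209 + 4857*(5/39)) = 1790*(-209 + 8095/13) = 1790*(5378/13) = 9626620/13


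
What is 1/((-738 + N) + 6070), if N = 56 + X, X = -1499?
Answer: 1/3889 ≈ 0.00025714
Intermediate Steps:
N = -1443 (N = 56 - 1499 = -1443)
1/((-738 + N) + 6070) = 1/((-738 - 1443) + 6070) = 1/(-2181 + 6070) = 1/3889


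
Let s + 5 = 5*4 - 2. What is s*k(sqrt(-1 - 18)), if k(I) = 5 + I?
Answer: 65 + 13*I*sqrt(19) ≈ 65.0 + 56.666*I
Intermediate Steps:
s = 13 (s = -5 + (5*4 - 2) = -5 + (20 - 2) = -5 + 18 = 13)
s*k(sqrt(-1 - 18)) = 13*(5 + sqrt(-1 - 18)) = 13*(5 + sqrt(-19)) = 13*(5 + I*sqrt(19)) = 65 + 13*I*sqrt(19)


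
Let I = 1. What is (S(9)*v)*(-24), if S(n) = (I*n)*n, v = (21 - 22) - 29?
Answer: 58320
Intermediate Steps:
v = -30 (v = -1 - 29 = -30)
S(n) = n² (S(n) = (1*n)*n = n*n = n²)
(S(9)*v)*(-24) = (9²*(-30))*(-24) = (81*(-30))*(-24) = -2430*(-24) = 58320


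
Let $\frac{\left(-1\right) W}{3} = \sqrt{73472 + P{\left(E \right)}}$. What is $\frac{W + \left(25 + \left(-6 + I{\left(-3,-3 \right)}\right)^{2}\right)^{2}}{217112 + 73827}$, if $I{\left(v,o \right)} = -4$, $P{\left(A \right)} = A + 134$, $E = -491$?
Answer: $\frac{15625}{290939} - \frac{3 \sqrt{73115}}{290939} \approx 0.050917$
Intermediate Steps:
$P{\left(A \right)} = 134 + A$
$W = - 3 \sqrt{73115}$ ($W = - 3 \sqrt{73472 + \left(134 - 491\right)} = - 3 \sqrt{73472 - 357} = - 3 \sqrt{73115} \approx -811.19$)
$\frac{W + \left(25 + \left(-6 + I{\left(-3,-3 \right)}\right)^{2}\right)^{2}}{217112 + 73827} = \frac{- 3 \sqrt{73115} + \left(25 + \left(-6 - 4\right)^{2}\right)^{2}}{217112 + 73827} = \frac{- 3 \sqrt{73115} + \left(25 + \left(-10\right)^{2}\right)^{2}}{290939} = \left(- 3 \sqrt{73115} + \left(25 + 100\right)^{2}\right) \frac{1}{290939} = \left(- 3 \sqrt{73115} + 125^{2}\right) \frac{1}{290939} = \left(- 3 \sqrt{73115} + 15625\right) \frac{1}{290939} = \left(15625 - 3 \sqrt{73115}\right) \frac{1}{290939} = \frac{15625}{290939} - \frac{3 \sqrt{73115}}{290939}$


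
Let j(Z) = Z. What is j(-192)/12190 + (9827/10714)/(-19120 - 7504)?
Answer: -27443851021/1738595921920 ≈ -0.015785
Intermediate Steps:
j(-192)/12190 + (9827/10714)/(-19120 - 7504) = -192/12190 + (9827/10714)/(-19120 - 7504) = -192*1/12190 + (9827*(1/10714))/(-26624) = -96/6095 + (9827/10714)*(-1/26624) = -96/6095 - 9827/285249536 = -27443851021/1738595921920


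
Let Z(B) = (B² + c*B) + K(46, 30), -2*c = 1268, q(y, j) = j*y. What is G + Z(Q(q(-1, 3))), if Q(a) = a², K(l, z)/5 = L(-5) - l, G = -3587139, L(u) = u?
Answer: -3593019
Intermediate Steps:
c = -634 (c = -½*1268 = -634)
K(l, z) = -25 - 5*l (K(l, z) = 5*(-5 - l) = -25 - 5*l)
Z(B) = -255 + B² - 634*B (Z(B) = (B² - 634*B) + (-25 - 5*46) = (B² - 634*B) + (-25 - 230) = (B² - 634*B) - 255 = -255 + B² - 634*B)
G + Z(Q(q(-1, 3))) = -3587139 + (-255 + ((3*(-1))²)² - 634*(3*(-1))²) = -3587139 + (-255 + ((-3)²)² - 634*(-3)²) = -3587139 + (-255 + 9² - 634*9) = -3587139 + (-255 + 81 - 5706) = -3587139 - 5880 = -3593019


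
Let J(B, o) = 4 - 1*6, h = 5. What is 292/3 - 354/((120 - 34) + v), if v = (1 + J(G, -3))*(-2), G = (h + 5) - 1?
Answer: 12317/132 ≈ 93.311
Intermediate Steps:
G = 9 (G = (5 + 5) - 1 = 10 - 1 = 9)
J(B, o) = -2 (J(B, o) = 4 - 6 = -2)
v = 2 (v = (1 - 2)*(-2) = -1*(-2) = 2)
292/3 - 354/((120 - 34) + v) = 292/3 - 354/((120 - 34) + 2) = 292*(⅓) - 354/(86 + 2) = 292/3 - 354/88 = 292/3 - 354*1/88 = 292/3 - 177/44 = 12317/132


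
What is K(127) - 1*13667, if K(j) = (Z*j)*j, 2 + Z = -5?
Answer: -126570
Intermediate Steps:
Z = -7 (Z = -2 - 5 = -7)
K(j) = -7*j² (K(j) = (-7*j)*j = -7*j²)
K(127) - 1*13667 = -7*127² - 1*13667 = -7*16129 - 13667 = -112903 - 13667 = -126570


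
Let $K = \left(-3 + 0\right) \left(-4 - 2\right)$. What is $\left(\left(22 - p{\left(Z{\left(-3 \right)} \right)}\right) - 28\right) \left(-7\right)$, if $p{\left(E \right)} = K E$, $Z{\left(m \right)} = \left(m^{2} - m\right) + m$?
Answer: $1176$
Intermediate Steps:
$Z{\left(m \right)} = m^{2}$
$K = 18$ ($K = \left(-3\right) \left(-6\right) = 18$)
$p{\left(E \right)} = 18 E$
$\left(\left(22 - p{\left(Z{\left(-3 \right)} \right)}\right) - 28\right) \left(-7\right) = \left(\left(22 - 18 \left(-3\right)^{2}\right) - 28\right) \left(-7\right) = \left(\left(22 - 18 \cdot 9\right) - 28\right) \left(-7\right) = \left(\left(22 - 162\right) - 28\right) \left(-7\right) = \left(-140 - 28\right) \left(-7\right) = \left(-168\right) \left(-7\right) = 1176$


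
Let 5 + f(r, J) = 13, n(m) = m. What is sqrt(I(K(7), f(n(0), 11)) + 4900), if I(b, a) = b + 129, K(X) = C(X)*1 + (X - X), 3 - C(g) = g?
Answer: 5*sqrt(201) ≈ 70.887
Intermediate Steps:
C(g) = 3 - g
K(X) = 3 - X (K(X) = (3 - X)*1 + (X - X) = (3 - X) + 0 = 3 - X)
f(r, J) = 8 (f(r, J) = -5 + 13 = 8)
I(b, a) = 129 + b
sqrt(I(K(7), f(n(0), 11)) + 4900) = sqrt((129 + (3 - 1*7)) + 4900) = sqrt((129 + (3 - 7)) + 4900) = sqrt((129 - 4) + 4900) = sqrt(125 + 4900) = sqrt(5025) = 5*sqrt(201)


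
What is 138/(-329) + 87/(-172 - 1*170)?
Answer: -25273/37506 ≈ -0.67384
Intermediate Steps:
138/(-329) + 87/(-172 - 1*170) = 138*(-1/329) + 87/(-172 - 170) = -138/329 + 87/(-342) = -138/329 + 87*(-1/342) = -138/329 - 29/114 = -25273/37506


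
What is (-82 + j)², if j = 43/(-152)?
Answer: 156425049/23104 ≈ 6770.5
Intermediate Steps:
j = -43/152 (j = 43*(-1/152) = -43/152 ≈ -0.28289)
(-82 + j)² = (-82 - 43/152)² = (-12507/152)² = 156425049/23104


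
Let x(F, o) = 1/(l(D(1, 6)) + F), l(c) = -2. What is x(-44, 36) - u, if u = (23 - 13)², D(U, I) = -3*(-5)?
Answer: -4601/46 ≈ -100.02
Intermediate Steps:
D(U, I) = 15
x(F, o) = 1/(-2 + F)
u = 100 (u = 10² = 100)
x(-44, 36) - u = 1/(-2 - 44) - 1*100 = 1/(-46) - 100 = -1/46 - 100 = -4601/46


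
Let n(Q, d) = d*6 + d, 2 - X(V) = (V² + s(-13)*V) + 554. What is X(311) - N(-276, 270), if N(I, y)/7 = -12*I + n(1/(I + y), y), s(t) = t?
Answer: -129644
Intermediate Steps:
X(V) = -552 - V² + 13*V (X(V) = 2 - ((V² - 13*V) + 554) = 2 - (554 + V² - 13*V) = 2 + (-554 - V² + 13*V) = -552 - V² + 13*V)
n(Q, d) = 7*d (n(Q, d) = 6*d + d = 7*d)
N(I, y) = -84*I + 49*y (N(I, y) = 7*(-12*I + 7*y) = -84*I + 49*y)
X(311) - N(-276, 270) = (-552 - 1*311² + 13*311) - (-84*(-276) + 49*270) = (-552 - 1*96721 + 4043) - (23184 + 13230) = (-552 - 96721 + 4043) - 1*36414 = -93230 - 36414 = -129644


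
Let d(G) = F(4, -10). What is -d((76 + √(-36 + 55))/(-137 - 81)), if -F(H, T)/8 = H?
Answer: 32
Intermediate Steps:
F(H, T) = -8*H
d(G) = -32 (d(G) = -8*4 = -32)
-d((76 + √(-36 + 55))/(-137 - 81)) = -1*(-32) = 32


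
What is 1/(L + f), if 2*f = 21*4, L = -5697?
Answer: -1/5655 ≈ -0.00017683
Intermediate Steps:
f = 42 (f = (21*4)/2 = (½)*84 = 42)
1/(L + f) = 1/(-5697 + 42) = 1/(-5655) = -1/5655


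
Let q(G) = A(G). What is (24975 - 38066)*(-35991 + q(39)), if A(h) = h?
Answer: 470647632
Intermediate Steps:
q(G) = G
(24975 - 38066)*(-35991 + q(39)) = (24975 - 38066)*(-35991 + 39) = -13091*(-35952) = 470647632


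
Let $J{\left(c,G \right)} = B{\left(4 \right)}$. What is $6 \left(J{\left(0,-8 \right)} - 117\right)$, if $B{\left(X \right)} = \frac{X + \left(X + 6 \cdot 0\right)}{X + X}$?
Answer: $-696$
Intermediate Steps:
$B{\left(X \right)} = 1$ ($B{\left(X \right)} = \frac{X + \left(X + 0\right)}{2 X} = \left(X + X\right) \frac{1}{2 X} = 2 X \frac{1}{2 X} = 1$)
$J{\left(c,G \right)} = 1$
$6 \left(J{\left(0,-8 \right)} - 117\right) = 6 \left(1 - 117\right) = 6 \left(-116\right) = -696$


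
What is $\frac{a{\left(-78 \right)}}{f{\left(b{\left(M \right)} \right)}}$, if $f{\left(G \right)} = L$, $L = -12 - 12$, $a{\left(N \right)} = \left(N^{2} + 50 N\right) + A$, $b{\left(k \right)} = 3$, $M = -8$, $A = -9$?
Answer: $- \frac{725}{8} \approx -90.625$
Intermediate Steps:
$a{\left(N \right)} = -9 + N^{2} + 50 N$ ($a{\left(N \right)} = \left(N^{2} + 50 N\right) - 9 = -9 + N^{2} + 50 N$)
$L = -24$
$f{\left(G \right)} = -24$
$\frac{a{\left(-78 \right)}}{f{\left(b{\left(M \right)} \right)}} = \frac{-9 + \left(-78\right)^{2} + 50 \left(-78\right)}{-24} = \left(-9 + 6084 - 3900\right) \left(- \frac{1}{24}\right) = 2175 \left(- \frac{1}{24}\right) = - \frac{725}{8}$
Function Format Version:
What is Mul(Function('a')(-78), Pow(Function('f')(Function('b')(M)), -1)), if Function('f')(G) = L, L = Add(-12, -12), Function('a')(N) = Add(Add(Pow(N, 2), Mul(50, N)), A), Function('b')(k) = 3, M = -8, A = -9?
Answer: Rational(-725, 8) ≈ -90.625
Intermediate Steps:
Function('a')(N) = Add(-9, Pow(N, 2), Mul(50, N)) (Function('a')(N) = Add(Add(Pow(N, 2), Mul(50, N)), -9) = Add(-9, Pow(N, 2), Mul(50, N)))
L = -24
Function('f')(G) = -24
Mul(Function('a')(-78), Pow(Function('f')(Function('b')(M)), -1)) = Mul(Add(-9, Pow(-78, 2), Mul(50, -78)), Pow(-24, -1)) = Mul(Add(-9, 6084, -3900), Rational(-1, 24)) = Mul(2175, Rational(-1, 24)) = Rational(-725, 8)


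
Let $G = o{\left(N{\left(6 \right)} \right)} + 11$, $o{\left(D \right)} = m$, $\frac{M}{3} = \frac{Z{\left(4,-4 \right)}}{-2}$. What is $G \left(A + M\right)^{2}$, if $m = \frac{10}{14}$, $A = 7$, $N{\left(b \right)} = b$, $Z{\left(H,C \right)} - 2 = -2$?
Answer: $574$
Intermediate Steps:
$Z{\left(H,C \right)} = 0$ ($Z{\left(H,C \right)} = 2 - 2 = 0$)
$M = 0$ ($M = 3 \frac{0}{-2} = 3 \cdot 0 \left(- \frac{1}{2}\right) = 3 \cdot 0 = 0$)
$m = \frac{5}{7}$ ($m = 10 \cdot \frac{1}{14} = \frac{5}{7} \approx 0.71429$)
$o{\left(D \right)} = \frac{5}{7}$
$G = \frac{82}{7}$ ($G = \frac{5}{7} + 11 = \frac{82}{7} \approx 11.714$)
$G \left(A + M\right)^{2} = \frac{82 \left(7 + 0\right)^{2}}{7} = \frac{82 \cdot 7^{2}}{7} = \frac{82}{7} \cdot 49 = 574$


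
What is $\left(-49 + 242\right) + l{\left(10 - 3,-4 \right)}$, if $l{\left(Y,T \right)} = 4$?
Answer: $197$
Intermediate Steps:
$\left(-49 + 242\right) + l{\left(10 - 3,-4 \right)} = \left(-49 + 242\right) + 4 = 193 + 4 = 197$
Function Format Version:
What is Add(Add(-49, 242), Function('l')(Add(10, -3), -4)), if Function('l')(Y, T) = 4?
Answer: 197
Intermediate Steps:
Add(Add(-49, 242), Function('l')(Add(10, -3), -4)) = Add(Add(-49, 242), 4) = Add(193, 4) = 197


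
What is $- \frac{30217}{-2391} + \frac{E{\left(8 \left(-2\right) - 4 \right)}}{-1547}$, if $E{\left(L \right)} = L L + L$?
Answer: $\frac{45837119}{3698877} \approx 12.392$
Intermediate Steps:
$E{\left(L \right)} = L + L^{2}$ ($E{\left(L \right)} = L^{2} + L = L + L^{2}$)
$- \frac{30217}{-2391} + \frac{E{\left(8 \left(-2\right) - 4 \right)}}{-1547} = - \frac{30217}{-2391} + \frac{\left(8 \left(-2\right) - 4\right) \left(1 + \left(8 \left(-2\right) - 4\right)\right)}{-1547} = \left(-30217\right) \left(- \frac{1}{2391}\right) + \left(-16 - 4\right) \left(1 - 20\right) \left(- \frac{1}{1547}\right) = \frac{30217}{2391} + - 20 \left(1 - 20\right) \left(- \frac{1}{1547}\right) = \frac{30217}{2391} + \left(-20\right) \left(-19\right) \left(- \frac{1}{1547}\right) = \frac{30217}{2391} + 380 \left(- \frac{1}{1547}\right) = \frac{30217}{2391} - \frac{380}{1547} = \frac{45837119}{3698877}$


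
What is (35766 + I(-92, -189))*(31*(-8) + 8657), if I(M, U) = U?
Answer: 299166993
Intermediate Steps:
(35766 + I(-92, -189))*(31*(-8) + 8657) = (35766 - 189)*(31*(-8) + 8657) = 35577*(-248 + 8657) = 35577*8409 = 299166993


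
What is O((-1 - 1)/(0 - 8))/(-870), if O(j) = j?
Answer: -1/3480 ≈ -0.00028736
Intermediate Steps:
O((-1 - 1)/(0 - 8))/(-870) = ((-1 - 1)/(0 - 8))/(-870) = -2/(-8)*(-1/870) = -2*(-1/8)*(-1/870) = (1/4)*(-1/870) = -1/3480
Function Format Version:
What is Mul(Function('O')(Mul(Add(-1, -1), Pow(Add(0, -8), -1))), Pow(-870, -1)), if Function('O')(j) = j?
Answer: Rational(-1, 3480) ≈ -0.00028736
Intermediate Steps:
Mul(Function('O')(Mul(Add(-1, -1), Pow(Add(0, -8), -1))), Pow(-870, -1)) = Mul(Mul(Add(-1, -1), Pow(Add(0, -8), -1)), Pow(-870, -1)) = Mul(Mul(-2, Pow(-8, -1)), Rational(-1, 870)) = Mul(Mul(-2, Rational(-1, 8)), Rational(-1, 870)) = Mul(Rational(1, 4), Rational(-1, 870)) = Rational(-1, 3480)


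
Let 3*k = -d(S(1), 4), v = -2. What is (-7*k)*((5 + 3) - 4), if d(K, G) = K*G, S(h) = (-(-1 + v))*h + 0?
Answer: 112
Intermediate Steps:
S(h) = 3*h (S(h) = (-(-1 - 2))*h + 0 = (-1*(-3))*h + 0 = 3*h + 0 = 3*h)
d(K, G) = G*K
k = -4 (k = (-4*3*1)/3 = (-4*3)/3 = (-1*12)/3 = (⅓)*(-12) = -4)
(-7*k)*((5 + 3) - 4) = (-7*(-4))*((5 + 3) - 4) = 28*(8 - 4) = 28*4 = 112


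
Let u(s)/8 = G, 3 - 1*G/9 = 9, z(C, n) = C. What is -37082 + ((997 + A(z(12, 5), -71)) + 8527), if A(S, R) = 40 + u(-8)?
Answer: -27950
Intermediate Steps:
G = -54 (G = 27 - 9*9 = 27 - 81 = -54)
u(s) = -432 (u(s) = 8*(-54) = -432)
A(S, R) = -392 (A(S, R) = 40 - 432 = -392)
-37082 + ((997 + A(z(12, 5), -71)) + 8527) = -37082 + ((997 - 392) + 8527) = -37082 + (605 + 8527) = -37082 + 9132 = -27950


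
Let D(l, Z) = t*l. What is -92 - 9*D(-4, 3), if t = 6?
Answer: 124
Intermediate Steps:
D(l, Z) = 6*l
-92 - 9*D(-4, 3) = -92 - 54*(-4) = -92 - 9*(-24) = -92 + 216 = 124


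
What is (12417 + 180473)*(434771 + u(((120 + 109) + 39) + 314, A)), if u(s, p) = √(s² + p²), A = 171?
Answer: 83862978190 + 578670*√40885 ≈ 8.3980e+10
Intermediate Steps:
u(s, p) = √(p² + s²)
(12417 + 180473)*(434771 + u(((120 + 109) + 39) + 314, A)) = (12417 + 180473)*(434771 + √(171² + (((120 + 109) + 39) + 314)²)) = 192890*(434771 + √(29241 + ((229 + 39) + 314)²)) = 192890*(434771 + √(29241 + (268 + 314)²)) = 192890*(434771 + √(29241 + 582²)) = 192890*(434771 + √(29241 + 338724)) = 192890*(434771 + √367965) = 192890*(434771 + 3*√40885) = 83862978190 + 578670*√40885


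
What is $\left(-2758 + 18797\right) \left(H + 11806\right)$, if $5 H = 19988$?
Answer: $\frac{1267369702}{5} \approx 2.5347 \cdot 10^{8}$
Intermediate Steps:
$H = \frac{19988}{5}$ ($H = \frac{1}{5} \cdot 19988 = \frac{19988}{5} \approx 3997.6$)
$\left(-2758 + 18797\right) \left(H + 11806\right) = \left(-2758 + 18797\right) \left(\frac{19988}{5} + 11806\right) = 16039 \cdot \frac{79018}{5} = \frac{1267369702}{5}$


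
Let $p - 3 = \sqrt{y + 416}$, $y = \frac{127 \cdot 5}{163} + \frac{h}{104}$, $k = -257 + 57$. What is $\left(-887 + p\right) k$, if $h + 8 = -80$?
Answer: $176800 - \frac{200 \sqrt{1881599954}}{2119} \approx 1.7271 \cdot 10^{5}$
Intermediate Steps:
$h = -88$ ($h = -8 - 80 = -88$)
$k = -200$
$y = \frac{6462}{2119}$ ($y = \frac{127 \cdot 5}{163} - \frac{88}{104} = 635 \cdot \frac{1}{163} - \frac{11}{13} = \frac{635}{163} - \frac{11}{13} = \frac{6462}{2119} \approx 3.0496$)
$p = 3 + \frac{\sqrt{1881599954}}{2119}$ ($p = 3 + \sqrt{\frac{6462}{2119} + 416} = 3 + \sqrt{\frac{887966}{2119}} = 3 + \frac{\sqrt{1881599954}}{2119} \approx 23.471$)
$\left(-887 + p\right) k = \left(-887 + \left(3 + \frac{\sqrt{1881599954}}{2119}\right)\right) \left(-200\right) = \left(-884 + \frac{\sqrt{1881599954}}{2119}\right) \left(-200\right) = 176800 - \frac{200 \sqrt{1881599954}}{2119}$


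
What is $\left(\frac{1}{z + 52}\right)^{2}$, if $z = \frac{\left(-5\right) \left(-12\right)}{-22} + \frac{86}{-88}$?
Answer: $\frac{1936}{4515625} \approx 0.00042873$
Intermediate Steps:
$z = - \frac{163}{44}$ ($z = 60 \left(- \frac{1}{22}\right) + 86 \left(- \frac{1}{88}\right) = - \frac{30}{11} - \frac{43}{44} = - \frac{163}{44} \approx -3.7045$)
$\left(\frac{1}{z + 52}\right)^{2} = \left(\frac{1}{- \frac{163}{44} + 52}\right)^{2} = \left(\frac{1}{\frac{2125}{44}}\right)^{2} = \left(\frac{44}{2125}\right)^{2} = \frac{1936}{4515625}$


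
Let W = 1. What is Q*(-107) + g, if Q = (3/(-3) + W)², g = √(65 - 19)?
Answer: √46 ≈ 6.7823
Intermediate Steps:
g = √46 ≈ 6.7823
Q = 0 (Q = (3/(-3) + 1)² = (3*(-⅓) + 1)² = (-1 + 1)² = 0² = 0)
Q*(-107) + g = 0*(-107) + √46 = 0 + √46 = √46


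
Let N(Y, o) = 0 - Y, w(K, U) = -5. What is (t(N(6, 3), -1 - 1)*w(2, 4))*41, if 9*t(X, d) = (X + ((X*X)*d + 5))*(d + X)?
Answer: -119720/9 ≈ -13302.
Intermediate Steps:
N(Y, o) = -Y
t(X, d) = (X + d)*(5 + X + d*X**2)/9 (t(X, d) = ((X + ((X*X)*d + 5))*(d + X))/9 = ((X + (X**2*d + 5))*(X + d))/9 = ((X + (d*X**2 + 5))*(X + d))/9 = ((X + (5 + d*X**2))*(X + d))/9 = ((5 + X + d*X**2)*(X + d))/9 = ((X + d)*(5 + X + d*X**2))/9 = (X + d)*(5 + X + d*X**2)/9)
(t(N(6, 3), -1 - 1)*w(2, 4))*41 = (((-1*6)**2/9 + 5*(-1*6)/9 + 5*(-1 - 1)/9 + (-1*6)*(-1 - 1)/9 + (-1 - 1)*(-1*6)**3/9 + (-1*6)**2*(-1 - 1)**2/9)*(-5))*41 = (((1/9)*(-6)**2 + (5/9)*(-6) + (5/9)*(-2) + (1/9)*(-6)*(-2) + (1/9)*(-2)*(-6)**3 + (1/9)*(-6)**2*(-2)**2)*(-5))*41 = (((1/9)*36 - 10/3 - 10/9 + 4/3 + (1/9)*(-2)*(-216) + (1/9)*36*4)*(-5))*41 = ((4 - 10/3 - 10/9 + 4/3 + 48 + 16)*(-5))*41 = ((584/9)*(-5))*41 = -2920/9*41 = -119720/9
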